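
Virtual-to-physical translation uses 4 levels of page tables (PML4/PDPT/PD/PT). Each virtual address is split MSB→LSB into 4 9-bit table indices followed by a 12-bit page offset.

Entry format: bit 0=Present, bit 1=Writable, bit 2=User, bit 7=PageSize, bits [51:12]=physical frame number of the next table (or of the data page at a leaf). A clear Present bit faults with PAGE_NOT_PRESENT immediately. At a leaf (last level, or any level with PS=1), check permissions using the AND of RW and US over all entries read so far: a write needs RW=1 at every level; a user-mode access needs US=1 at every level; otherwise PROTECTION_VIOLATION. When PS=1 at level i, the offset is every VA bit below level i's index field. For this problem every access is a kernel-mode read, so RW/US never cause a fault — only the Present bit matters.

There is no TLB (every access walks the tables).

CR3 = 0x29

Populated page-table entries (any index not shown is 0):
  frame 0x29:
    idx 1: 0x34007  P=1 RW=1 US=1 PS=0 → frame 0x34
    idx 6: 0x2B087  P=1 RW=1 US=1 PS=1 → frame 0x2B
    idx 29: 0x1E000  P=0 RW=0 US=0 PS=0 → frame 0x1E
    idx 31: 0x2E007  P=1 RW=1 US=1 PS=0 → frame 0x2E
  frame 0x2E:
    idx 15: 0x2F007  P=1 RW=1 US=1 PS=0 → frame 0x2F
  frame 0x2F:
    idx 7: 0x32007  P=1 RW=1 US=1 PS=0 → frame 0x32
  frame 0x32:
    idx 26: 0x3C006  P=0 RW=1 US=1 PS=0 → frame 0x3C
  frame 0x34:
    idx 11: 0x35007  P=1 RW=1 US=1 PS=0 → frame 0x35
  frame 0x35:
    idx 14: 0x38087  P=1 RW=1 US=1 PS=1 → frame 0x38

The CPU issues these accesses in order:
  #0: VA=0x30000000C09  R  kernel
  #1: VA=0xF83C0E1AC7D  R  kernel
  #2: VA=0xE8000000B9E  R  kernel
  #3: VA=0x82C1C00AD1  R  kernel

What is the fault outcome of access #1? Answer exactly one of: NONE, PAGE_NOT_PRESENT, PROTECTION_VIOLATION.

Walk each access:
#0 VA=0x30000000C09 (r,kernel):
  L0: frame=0x29 idx=6 entry=0x2B087 [P=1 RW=1 US=1 PS=1]
  → PA=0x2BC09 (huge @L0)  (1 entries read)
#1 VA=0xF83C0E1AC7D (r,kernel):
  L0: frame=0x29 idx=31 entry=0x2E007 [P=1 RW=1 US=1 PS=0]
  L1: frame=0x2E idx=15 entry=0x2F007 [P=1 RW=1 US=1 PS=0]
  L2: frame=0x2F idx=7 entry=0x32007 [P=1 RW=1 US=1 PS=0]
  L3: frame=0x32 idx=26 entry=0x3C006 [P=0 RW=1 US=1 PS=0]
  ⇒ fault: PAGE_NOT_PRESENT  — 4 lookups
#2 VA=0xE8000000B9E (r,kernel):
  L0: frame=0x29 idx=29 entry=0x1E000 [P=0 RW=0 US=0 PS=0]
  ⇒ fault: PAGE_NOT_PRESENT  — 1 lookups
#3 VA=0x82C1C00AD1 (r,kernel):
  L0: frame=0x29 idx=1 entry=0x34007 [P=1 RW=1 US=1 PS=0]
  L1: frame=0x34 idx=11 entry=0x35007 [P=1 RW=1 US=1 PS=0]
  L2: frame=0x35 idx=14 entry=0x38087 [P=1 RW=1 US=1 PS=1]
  → PA=0x38AD1 (huge @L2)  (3 entries read)

Access #1 fault: PAGE_NOT_PRESENT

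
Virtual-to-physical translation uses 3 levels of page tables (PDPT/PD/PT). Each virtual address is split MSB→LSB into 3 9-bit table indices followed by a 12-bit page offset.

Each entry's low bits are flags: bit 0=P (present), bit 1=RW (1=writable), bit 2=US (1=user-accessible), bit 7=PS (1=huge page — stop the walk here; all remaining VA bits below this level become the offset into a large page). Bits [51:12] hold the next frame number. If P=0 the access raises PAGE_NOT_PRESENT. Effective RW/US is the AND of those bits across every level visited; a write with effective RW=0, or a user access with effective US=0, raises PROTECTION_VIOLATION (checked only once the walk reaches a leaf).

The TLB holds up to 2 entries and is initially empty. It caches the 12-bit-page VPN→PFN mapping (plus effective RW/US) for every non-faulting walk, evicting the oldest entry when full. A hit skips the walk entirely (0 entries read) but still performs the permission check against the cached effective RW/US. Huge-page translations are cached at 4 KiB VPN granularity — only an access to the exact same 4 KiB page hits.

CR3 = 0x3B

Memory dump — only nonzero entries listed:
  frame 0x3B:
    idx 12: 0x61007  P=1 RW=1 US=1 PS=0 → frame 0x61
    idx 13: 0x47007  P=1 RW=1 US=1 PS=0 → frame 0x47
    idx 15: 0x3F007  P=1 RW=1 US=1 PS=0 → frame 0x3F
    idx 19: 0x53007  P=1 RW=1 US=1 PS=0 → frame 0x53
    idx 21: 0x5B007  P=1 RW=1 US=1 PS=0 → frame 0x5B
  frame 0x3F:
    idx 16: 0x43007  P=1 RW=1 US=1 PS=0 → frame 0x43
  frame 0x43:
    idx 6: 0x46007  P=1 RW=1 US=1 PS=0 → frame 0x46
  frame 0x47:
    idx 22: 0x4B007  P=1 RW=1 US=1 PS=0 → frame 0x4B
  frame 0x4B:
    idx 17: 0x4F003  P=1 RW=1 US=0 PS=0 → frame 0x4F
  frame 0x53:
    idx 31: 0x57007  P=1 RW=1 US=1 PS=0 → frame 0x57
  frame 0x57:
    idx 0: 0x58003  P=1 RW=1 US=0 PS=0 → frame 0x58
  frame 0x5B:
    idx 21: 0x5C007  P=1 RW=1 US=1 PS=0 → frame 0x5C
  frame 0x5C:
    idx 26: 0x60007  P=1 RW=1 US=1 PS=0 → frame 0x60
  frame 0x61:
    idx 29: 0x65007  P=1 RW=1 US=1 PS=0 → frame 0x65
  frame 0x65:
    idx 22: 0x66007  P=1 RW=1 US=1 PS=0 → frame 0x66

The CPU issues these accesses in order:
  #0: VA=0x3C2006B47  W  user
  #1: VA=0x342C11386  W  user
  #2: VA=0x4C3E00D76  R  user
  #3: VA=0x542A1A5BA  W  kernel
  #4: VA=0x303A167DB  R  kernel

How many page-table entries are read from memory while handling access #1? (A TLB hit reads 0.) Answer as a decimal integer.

Per-access translation:
#0 VA=0x3C2006B47 (w,user):
  L0 @0x3B[15] → 0x3F007  P=1,RW=1,US=1,PS=0
  L1 @0x3F[16] → 0x43007  P=1,RW=1,US=1,PS=0
  L2 @0x43[6] → 0x46007  P=1,RW=1,US=1,PS=0
  ⇒ phys 0x46B47  [3 reads]
#1 VA=0x342C11386 (w,user):
  L0 @0x3B[13] → 0x47007  P=1,RW=1,US=1,PS=0
  L1 @0x47[22] → 0x4B007  P=1,RW=1,US=1,PS=0
  L2 @0x4B[17] → 0x4F003  P=1,RW=1,US=0,PS=0
  → PROTECTION_VIOLATION  (3 entries read)
#2 VA=0x4C3E00D76 (r,user):
  L0 @0x3B[19] → 0x53007  P=1,RW=1,US=1,PS=0
  L1 @0x53[31] → 0x57007  P=1,RW=1,US=1,PS=0
  L2 @0x57[0] → 0x58003  P=1,RW=1,US=0,PS=0
  → PROTECTION_VIOLATION  (3 entries read)
#3 VA=0x542A1A5BA (w,kernel):
  L0 @0x3B[21] → 0x5B007  P=1,RW=1,US=1,PS=0
  L1 @0x5B[21] → 0x5C007  P=1,RW=1,US=1,PS=0
  L2 @0x5C[26] → 0x60007  P=1,RW=1,US=1,PS=0
  ⇒ phys 0x605BA  [3 reads]
#4 VA=0x303A167DB (r,kernel):
  L0 @0x3B[12] → 0x61007  P=1,RW=1,US=1,PS=0
  L1 @0x61[29] → 0x65007  P=1,RW=1,US=1,PS=0
  L2 @0x65[22] → 0x66007  P=1,RW=1,US=1,PS=0
  ⇒ phys 0x667DB  [3 reads]

Entries read for #1: 3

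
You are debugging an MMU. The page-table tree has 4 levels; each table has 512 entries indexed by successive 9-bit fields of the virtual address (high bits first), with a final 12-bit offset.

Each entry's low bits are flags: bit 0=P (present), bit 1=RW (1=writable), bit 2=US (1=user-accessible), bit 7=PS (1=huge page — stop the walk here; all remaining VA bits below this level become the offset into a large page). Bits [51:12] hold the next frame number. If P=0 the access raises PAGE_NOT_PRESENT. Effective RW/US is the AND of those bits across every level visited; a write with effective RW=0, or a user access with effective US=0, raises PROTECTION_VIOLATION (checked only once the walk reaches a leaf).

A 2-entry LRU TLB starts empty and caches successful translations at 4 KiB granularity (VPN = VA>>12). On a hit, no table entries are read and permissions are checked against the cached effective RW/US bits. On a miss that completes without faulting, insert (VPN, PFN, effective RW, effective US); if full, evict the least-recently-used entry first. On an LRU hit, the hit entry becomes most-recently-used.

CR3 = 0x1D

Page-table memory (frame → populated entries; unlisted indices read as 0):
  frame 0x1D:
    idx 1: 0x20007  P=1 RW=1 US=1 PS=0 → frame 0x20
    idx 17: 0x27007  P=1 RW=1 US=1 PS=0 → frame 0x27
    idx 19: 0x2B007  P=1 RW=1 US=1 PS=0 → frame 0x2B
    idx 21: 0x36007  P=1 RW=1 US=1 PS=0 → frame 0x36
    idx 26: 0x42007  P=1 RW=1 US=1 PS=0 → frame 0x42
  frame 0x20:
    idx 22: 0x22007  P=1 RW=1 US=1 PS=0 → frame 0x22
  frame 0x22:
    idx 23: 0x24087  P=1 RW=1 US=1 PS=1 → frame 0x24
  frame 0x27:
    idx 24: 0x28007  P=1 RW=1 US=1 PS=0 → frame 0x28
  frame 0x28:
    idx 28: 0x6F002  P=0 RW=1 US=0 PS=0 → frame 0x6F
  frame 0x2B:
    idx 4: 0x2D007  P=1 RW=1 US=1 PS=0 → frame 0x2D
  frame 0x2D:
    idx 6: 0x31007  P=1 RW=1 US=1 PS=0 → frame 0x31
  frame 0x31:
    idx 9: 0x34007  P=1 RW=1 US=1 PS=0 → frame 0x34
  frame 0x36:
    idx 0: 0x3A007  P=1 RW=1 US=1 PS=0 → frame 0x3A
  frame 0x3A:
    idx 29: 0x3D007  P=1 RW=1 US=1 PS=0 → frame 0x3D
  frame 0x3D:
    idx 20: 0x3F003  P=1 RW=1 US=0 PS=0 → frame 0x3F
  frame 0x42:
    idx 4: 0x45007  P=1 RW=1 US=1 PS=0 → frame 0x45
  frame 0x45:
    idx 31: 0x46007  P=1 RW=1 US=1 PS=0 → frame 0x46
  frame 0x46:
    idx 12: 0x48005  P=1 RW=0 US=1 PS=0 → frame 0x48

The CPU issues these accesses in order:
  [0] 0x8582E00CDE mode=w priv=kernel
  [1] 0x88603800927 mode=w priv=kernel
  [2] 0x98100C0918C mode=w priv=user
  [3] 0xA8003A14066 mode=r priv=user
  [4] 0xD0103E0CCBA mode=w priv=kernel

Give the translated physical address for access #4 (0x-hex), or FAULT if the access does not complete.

Per-access translation:
#0 VA=0x8582E00CDE (w,kernel):
  L0 @0x1D[1] → 0x20007  P=1,RW=1,US=1,PS=0
  L1 @0x20[22] → 0x22007  P=1,RW=1,US=1,PS=0
  L2 @0x22[23] → 0x24087  P=1,RW=1,US=1,PS=1
  ⇒ phys 0x24CDE (huge @L2)  [3 reads]
#1 VA=0x88603800927 (w,kernel):
  L0 @0x1D[17] → 0x27007  P=1,RW=1,US=1,PS=0
  L1 @0x27[24] → 0x28007  P=1,RW=1,US=1,PS=0
  L2 @0x28[28] → 0x6F002  P=0,RW=1,US=0,PS=0
  ⇒ fault: PAGE_NOT_PRESENT  — 3 lookups
#2 VA=0x98100C0918C (w,user):
  L0 @0x1D[19] → 0x2B007  P=1,RW=1,US=1,PS=0
  L1 @0x2B[4] → 0x2D007  P=1,RW=1,US=1,PS=0
  L2 @0x2D[6] → 0x31007  P=1,RW=1,US=1,PS=0
  L3 @0x31[9] → 0x34007  P=1,RW=1,US=1,PS=0
  ⇒ phys 0x3418C  [4 reads]
#3 VA=0xA8003A14066 (r,user):
  L0 @0x1D[21] → 0x36007  P=1,RW=1,US=1,PS=0
  L1 @0x36[0] → 0x3A007  P=1,RW=1,US=1,PS=0
  L2 @0x3A[29] → 0x3D007  P=1,RW=1,US=1,PS=0
  L3 @0x3D[20] → 0x3F003  P=1,RW=1,US=0,PS=0
  ⇒ fault: PROTECTION_VIOLATION  — 4 lookups
#4 VA=0xD0103E0CCBA (w,kernel):
  L0 @0x1D[26] → 0x42007  P=1,RW=1,US=1,PS=0
  L1 @0x42[4] → 0x45007  P=1,RW=1,US=1,PS=0
  L2 @0x45[31] → 0x46007  P=1,RW=1,US=1,PS=0
  L3 @0x46[12] → 0x48005  P=1,RW=0,US=1,PS=0
  ⇒ fault: PROTECTION_VIOLATION  — 4 lookups

Access #4 PA: FAULT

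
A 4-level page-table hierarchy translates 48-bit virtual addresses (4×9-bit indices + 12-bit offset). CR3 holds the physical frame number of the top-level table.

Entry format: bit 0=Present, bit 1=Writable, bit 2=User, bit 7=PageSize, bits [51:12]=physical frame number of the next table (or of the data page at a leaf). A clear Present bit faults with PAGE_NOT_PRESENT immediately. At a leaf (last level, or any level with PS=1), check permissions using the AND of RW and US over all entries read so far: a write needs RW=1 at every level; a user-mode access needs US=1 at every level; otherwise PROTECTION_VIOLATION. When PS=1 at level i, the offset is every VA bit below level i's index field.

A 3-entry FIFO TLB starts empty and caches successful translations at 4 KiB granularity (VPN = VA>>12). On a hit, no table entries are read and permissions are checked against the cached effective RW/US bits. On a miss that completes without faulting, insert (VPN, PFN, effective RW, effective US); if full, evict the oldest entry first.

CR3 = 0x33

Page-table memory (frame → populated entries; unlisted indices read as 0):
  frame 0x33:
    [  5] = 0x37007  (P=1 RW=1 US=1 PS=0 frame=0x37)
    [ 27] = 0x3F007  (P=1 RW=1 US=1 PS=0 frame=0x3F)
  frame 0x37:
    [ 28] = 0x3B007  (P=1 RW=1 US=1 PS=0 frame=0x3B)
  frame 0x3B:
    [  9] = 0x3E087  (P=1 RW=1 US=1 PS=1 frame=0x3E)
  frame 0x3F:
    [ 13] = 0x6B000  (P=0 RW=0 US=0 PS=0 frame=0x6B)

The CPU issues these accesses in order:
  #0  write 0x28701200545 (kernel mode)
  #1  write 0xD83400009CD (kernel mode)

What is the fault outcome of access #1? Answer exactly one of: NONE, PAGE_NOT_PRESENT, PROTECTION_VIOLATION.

Walk each access:
#0 VA=0x28701200545 (w,kernel):
  L0: frame=0x33 idx=5 entry=0x37007 [P=1 RW=1 US=1 PS=0]
  L1: frame=0x37 idx=28 entry=0x3B007 [P=1 RW=1 US=1 PS=0]
  L2: frame=0x3B idx=9 entry=0x3E087 [P=1 RW=1 US=1 PS=1]
  → PA=0x3E545 (huge @L2)  (3 entries read)
#1 VA=0xD83400009CD (w,kernel):
  L0: frame=0x33 idx=27 entry=0x3F007 [P=1 RW=1 US=1 PS=0]
  L1: frame=0x3F idx=13 entry=0x6B000 [P=0 RW=0 US=0 PS=0]
  ✗ PAGE_NOT_PRESENT  [2 reads]

Access #1 fault: PAGE_NOT_PRESENT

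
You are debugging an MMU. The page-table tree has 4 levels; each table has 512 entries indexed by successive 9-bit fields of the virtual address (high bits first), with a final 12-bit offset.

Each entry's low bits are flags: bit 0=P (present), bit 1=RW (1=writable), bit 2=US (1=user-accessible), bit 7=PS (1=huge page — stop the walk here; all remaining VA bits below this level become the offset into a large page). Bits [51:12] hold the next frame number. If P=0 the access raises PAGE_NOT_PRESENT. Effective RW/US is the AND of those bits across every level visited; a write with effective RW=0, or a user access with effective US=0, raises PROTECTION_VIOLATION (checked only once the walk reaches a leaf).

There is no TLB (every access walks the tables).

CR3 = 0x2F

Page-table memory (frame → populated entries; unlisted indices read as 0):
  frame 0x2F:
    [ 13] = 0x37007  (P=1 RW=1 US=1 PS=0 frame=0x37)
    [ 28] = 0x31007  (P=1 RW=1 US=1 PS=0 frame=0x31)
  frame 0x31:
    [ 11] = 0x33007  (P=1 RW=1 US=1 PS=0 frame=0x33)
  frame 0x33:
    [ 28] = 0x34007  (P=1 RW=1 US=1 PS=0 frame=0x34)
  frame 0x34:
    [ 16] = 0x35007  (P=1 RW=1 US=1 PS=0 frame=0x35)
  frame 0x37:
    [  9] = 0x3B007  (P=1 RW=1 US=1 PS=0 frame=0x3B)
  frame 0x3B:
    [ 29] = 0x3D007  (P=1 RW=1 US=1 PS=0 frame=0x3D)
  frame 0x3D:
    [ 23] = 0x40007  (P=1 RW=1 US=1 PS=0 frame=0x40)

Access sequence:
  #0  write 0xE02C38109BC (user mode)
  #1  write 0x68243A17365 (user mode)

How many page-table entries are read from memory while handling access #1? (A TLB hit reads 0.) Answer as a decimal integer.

Trace:
#0 VA=0xE02C38109BC (w,user):
  [0] read 0x2F idx=28: raw=0x31007 flags P=1 W=1 U=1 S=0
  [1] read 0x31 idx=11: raw=0x33007 flags P=1 W=1 U=1 S=0
  [2] read 0x33 idx=28: raw=0x34007 flags P=1 W=1 U=1 S=0
  [3] read 0x34 idx=16: raw=0x35007 flags P=1 W=1 U=1 S=0
  ⇒ phys 0x359BC  [4 reads]
#1 VA=0x68243A17365 (w,user):
  [0] read 0x2F idx=13: raw=0x37007 flags P=1 W=1 U=1 S=0
  [1] read 0x37 idx=9: raw=0x3B007 flags P=1 W=1 U=1 S=0
  [2] read 0x3B idx=29: raw=0x3D007 flags P=1 W=1 U=1 S=0
  [3] read 0x3D idx=23: raw=0x40007 flags P=1 W=1 U=1 S=0
  ⇒ phys 0x40365  [4 reads]

Entries read for #1: 4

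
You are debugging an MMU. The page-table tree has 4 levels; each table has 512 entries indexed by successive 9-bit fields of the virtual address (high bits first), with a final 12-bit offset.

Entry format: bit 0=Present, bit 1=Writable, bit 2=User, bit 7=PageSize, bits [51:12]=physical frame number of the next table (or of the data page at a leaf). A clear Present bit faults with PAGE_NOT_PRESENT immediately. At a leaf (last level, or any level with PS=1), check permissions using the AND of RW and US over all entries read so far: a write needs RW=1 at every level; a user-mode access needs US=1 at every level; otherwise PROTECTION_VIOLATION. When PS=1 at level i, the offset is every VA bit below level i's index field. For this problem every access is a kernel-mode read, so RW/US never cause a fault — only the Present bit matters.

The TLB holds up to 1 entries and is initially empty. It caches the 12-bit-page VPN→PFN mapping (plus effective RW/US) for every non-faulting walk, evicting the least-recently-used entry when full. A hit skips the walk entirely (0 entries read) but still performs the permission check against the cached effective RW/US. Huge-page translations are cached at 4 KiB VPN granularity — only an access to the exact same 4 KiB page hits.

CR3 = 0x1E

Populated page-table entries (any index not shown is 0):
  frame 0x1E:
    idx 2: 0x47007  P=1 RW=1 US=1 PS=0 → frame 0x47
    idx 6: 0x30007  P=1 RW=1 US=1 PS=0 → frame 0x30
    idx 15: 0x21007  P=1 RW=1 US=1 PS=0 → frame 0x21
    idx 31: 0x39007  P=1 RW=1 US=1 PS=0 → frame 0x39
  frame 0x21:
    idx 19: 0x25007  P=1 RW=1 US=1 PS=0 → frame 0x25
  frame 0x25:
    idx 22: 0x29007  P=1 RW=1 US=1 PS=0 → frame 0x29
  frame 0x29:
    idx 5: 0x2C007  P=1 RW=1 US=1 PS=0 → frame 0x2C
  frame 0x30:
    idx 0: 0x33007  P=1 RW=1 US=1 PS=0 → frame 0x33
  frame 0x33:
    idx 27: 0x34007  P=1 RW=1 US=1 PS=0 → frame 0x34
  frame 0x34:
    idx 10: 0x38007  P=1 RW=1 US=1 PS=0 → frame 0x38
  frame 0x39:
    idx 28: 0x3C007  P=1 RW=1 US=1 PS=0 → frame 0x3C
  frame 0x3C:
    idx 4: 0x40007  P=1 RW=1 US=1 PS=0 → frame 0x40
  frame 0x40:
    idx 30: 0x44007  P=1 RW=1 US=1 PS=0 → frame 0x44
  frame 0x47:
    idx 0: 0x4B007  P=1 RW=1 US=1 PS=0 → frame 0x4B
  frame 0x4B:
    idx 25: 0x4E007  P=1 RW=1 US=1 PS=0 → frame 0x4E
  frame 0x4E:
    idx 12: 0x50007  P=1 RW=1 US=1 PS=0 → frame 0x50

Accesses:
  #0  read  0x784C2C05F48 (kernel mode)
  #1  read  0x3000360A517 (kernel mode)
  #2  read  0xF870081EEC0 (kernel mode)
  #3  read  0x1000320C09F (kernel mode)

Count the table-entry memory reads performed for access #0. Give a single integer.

Trace:
#0 VA=0x784C2C05F48 (r,kernel):
  L0 @0x1E[15] → 0x21007  P=1,RW=1,US=1,PS=0
  L1 @0x21[19] → 0x25007  P=1,RW=1,US=1,PS=0
  L2 @0x25[22] → 0x29007  P=1,RW=1,US=1,PS=0
  L3 @0x29[5] → 0x2C007  P=1,RW=1,US=1,PS=0
  ✓ 0x2CF48  — 4 lookups
#1 VA=0x3000360A517 (r,kernel):
  L0 @0x1E[6] → 0x30007  P=1,RW=1,US=1,PS=0
  L1 @0x30[0] → 0x33007  P=1,RW=1,US=1,PS=0
  L2 @0x33[27] → 0x34007  P=1,RW=1,US=1,PS=0
  L3 @0x34[10] → 0x38007  P=1,RW=1,US=1,PS=0
  ✓ 0x38517  — 4 lookups
#2 VA=0xF870081EEC0 (r,kernel):
  L0 @0x1E[31] → 0x39007  P=1,RW=1,US=1,PS=0
  L1 @0x39[28] → 0x3C007  P=1,RW=1,US=1,PS=0
  L2 @0x3C[4] → 0x40007  P=1,RW=1,US=1,PS=0
  L3 @0x40[30] → 0x44007  P=1,RW=1,US=1,PS=0
  ✓ 0x44EC0  — 4 lookups
#3 VA=0x1000320C09F (r,kernel):
  L0 @0x1E[2] → 0x47007  P=1,RW=1,US=1,PS=0
  L1 @0x47[0] → 0x4B007  P=1,RW=1,US=1,PS=0
  L2 @0x4B[25] → 0x4E007  P=1,RW=1,US=1,PS=0
  L3 @0x4E[12] → 0x50007  P=1,RW=1,US=1,PS=0
  ✓ 0x5009F  — 4 lookups

Entries read for #0: 4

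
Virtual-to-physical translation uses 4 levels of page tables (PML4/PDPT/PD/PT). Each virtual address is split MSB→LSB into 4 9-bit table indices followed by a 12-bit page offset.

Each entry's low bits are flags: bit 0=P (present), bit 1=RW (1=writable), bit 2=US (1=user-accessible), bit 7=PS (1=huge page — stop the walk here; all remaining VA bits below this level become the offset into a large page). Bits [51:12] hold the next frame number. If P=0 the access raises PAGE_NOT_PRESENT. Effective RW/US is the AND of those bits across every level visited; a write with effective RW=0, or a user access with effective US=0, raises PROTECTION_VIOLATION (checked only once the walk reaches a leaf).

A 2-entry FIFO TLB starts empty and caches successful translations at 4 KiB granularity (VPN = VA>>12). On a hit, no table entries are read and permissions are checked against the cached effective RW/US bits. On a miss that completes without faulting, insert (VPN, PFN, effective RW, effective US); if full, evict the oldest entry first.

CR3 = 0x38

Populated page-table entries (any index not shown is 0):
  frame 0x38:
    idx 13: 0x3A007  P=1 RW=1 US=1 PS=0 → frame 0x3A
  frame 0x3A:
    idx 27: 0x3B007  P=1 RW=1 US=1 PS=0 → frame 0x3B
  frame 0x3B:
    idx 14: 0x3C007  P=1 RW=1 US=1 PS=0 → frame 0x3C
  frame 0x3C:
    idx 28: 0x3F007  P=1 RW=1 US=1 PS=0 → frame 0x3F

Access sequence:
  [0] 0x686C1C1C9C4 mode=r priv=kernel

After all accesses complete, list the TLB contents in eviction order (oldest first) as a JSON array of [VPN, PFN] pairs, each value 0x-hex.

Per-access translation:
#0 VA=0x686C1C1C9C4 (r,kernel):
  L0: frame=0x38 idx=13 entry=0x3A007 [P=1 RW=1 US=1 PS=0]
  L1: frame=0x3A idx=27 entry=0x3B007 [P=1 RW=1 US=1 PS=0]
  L2: frame=0x3B idx=14 entry=0x3C007 [P=1 RW=1 US=1 PS=0]
  L3: frame=0x3C idx=28 entry=0x3F007 [P=1 RW=1 US=1 PS=0]
  ✓ 0x3F9C4  — 4 lookups

TLB: [["0x686C1C1C", "0x3F"]]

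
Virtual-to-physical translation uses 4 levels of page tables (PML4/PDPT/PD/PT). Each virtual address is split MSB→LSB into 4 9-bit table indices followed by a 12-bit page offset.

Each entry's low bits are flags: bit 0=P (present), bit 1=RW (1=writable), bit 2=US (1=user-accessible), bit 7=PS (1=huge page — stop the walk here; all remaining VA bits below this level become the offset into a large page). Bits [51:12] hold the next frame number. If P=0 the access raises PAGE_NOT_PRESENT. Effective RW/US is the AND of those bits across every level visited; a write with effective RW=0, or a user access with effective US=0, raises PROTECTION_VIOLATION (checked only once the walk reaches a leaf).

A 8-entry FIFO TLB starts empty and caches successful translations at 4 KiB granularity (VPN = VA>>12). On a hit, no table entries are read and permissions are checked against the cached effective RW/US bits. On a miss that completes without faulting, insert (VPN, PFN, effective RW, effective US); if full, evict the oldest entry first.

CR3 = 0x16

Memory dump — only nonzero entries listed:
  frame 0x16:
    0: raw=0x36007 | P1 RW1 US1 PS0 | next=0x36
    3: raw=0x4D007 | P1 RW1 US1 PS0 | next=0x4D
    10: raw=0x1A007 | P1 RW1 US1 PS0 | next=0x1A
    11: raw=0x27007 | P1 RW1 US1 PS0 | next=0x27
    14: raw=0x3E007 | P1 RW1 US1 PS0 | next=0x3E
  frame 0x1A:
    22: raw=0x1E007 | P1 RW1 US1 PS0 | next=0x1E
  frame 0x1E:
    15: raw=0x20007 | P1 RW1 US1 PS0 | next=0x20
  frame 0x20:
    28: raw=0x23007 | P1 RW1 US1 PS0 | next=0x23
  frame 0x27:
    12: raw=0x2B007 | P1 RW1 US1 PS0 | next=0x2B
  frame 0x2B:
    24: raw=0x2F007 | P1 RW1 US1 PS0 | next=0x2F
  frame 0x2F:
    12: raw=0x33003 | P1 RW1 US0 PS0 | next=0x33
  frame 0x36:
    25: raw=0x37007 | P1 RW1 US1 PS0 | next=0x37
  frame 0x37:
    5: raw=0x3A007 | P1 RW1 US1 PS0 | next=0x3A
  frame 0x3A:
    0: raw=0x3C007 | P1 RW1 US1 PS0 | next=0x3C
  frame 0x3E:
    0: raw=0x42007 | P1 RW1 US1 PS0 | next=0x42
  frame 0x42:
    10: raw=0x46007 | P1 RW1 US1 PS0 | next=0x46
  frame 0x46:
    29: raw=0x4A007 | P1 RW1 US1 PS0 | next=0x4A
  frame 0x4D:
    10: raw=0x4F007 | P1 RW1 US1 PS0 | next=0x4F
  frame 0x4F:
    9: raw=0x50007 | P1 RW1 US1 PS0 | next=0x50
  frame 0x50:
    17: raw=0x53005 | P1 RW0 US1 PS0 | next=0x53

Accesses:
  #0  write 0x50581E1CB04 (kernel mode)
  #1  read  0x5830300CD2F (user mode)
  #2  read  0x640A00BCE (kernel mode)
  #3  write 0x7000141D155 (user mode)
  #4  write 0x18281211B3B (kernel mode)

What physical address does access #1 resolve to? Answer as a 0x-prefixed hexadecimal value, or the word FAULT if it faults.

Trace:
#0 VA=0x50581E1CB04 (w,kernel):
  L0: frame=0x16 idx=10 entry=0x1A007 [P=1 RW=1 US=1 PS=0]
  L1: frame=0x1A idx=22 entry=0x1E007 [P=1 RW=1 US=1 PS=0]
  L2: frame=0x1E idx=15 entry=0x20007 [P=1 RW=1 US=1 PS=0]
  L3: frame=0x20 idx=28 entry=0x23007 [P=1 RW=1 US=1 PS=0]
  ⇒ phys 0x23B04  [4 reads]
#1 VA=0x5830300CD2F (r,user):
  L0: frame=0x16 idx=11 entry=0x27007 [P=1 RW=1 US=1 PS=0]
  L1: frame=0x27 idx=12 entry=0x2B007 [P=1 RW=1 US=1 PS=0]
  L2: frame=0x2B idx=24 entry=0x2F007 [P=1 RW=1 US=1 PS=0]
  L3: frame=0x2F idx=12 entry=0x33003 [P=1 RW=1 US=0 PS=0]
  → PROTECTION_VIOLATION  (4 entries read)
#2 VA=0x640A00BCE (r,kernel):
  L0: frame=0x16 idx=0 entry=0x36007 [P=1 RW=1 US=1 PS=0]
  L1: frame=0x36 idx=25 entry=0x37007 [P=1 RW=1 US=1 PS=0]
  L2: frame=0x37 idx=5 entry=0x3A007 [P=1 RW=1 US=1 PS=0]
  L3: frame=0x3A idx=0 entry=0x3C007 [P=1 RW=1 US=1 PS=0]
  ⇒ phys 0x3CBCE  [4 reads]
#3 VA=0x7000141D155 (w,user):
  L0: frame=0x16 idx=14 entry=0x3E007 [P=1 RW=1 US=1 PS=0]
  L1: frame=0x3E idx=0 entry=0x42007 [P=1 RW=1 US=1 PS=0]
  L2: frame=0x42 idx=10 entry=0x46007 [P=1 RW=1 US=1 PS=0]
  L3: frame=0x46 idx=29 entry=0x4A007 [P=1 RW=1 US=1 PS=0]
  ⇒ phys 0x4A155  [4 reads]
#4 VA=0x18281211B3B (w,kernel):
  L0: frame=0x16 idx=3 entry=0x4D007 [P=1 RW=1 US=1 PS=0]
  L1: frame=0x4D idx=10 entry=0x4F007 [P=1 RW=1 US=1 PS=0]
  L2: frame=0x4F idx=9 entry=0x50007 [P=1 RW=1 US=1 PS=0]
  L3: frame=0x50 idx=17 entry=0x53005 [P=1 RW=0 US=1 PS=0]
  → PROTECTION_VIOLATION  (4 entries read)

Access #1 PA: FAULT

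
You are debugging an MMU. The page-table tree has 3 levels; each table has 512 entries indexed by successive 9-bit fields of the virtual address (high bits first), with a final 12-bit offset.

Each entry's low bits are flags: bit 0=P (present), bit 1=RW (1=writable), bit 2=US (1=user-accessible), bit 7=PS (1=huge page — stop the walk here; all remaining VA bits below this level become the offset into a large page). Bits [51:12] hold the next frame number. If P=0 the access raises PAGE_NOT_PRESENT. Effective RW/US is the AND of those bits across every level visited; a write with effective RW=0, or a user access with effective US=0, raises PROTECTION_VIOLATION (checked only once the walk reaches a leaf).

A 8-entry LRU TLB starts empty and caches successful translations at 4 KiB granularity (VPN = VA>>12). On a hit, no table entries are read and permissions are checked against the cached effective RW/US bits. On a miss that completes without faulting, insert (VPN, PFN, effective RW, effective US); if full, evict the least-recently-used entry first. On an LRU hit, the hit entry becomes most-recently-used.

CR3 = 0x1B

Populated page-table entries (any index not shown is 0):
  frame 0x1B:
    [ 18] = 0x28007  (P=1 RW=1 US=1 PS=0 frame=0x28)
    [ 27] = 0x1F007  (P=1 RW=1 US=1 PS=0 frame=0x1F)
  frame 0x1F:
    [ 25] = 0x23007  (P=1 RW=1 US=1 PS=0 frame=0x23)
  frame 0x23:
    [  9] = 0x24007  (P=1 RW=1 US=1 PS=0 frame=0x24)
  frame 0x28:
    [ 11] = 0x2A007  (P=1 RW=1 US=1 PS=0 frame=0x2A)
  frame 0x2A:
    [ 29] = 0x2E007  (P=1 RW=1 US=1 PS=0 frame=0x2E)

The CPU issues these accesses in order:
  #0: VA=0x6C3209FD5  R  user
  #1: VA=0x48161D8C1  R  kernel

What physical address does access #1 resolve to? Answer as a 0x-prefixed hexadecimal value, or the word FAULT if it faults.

Walk each access:
#0 VA=0x6C3209FD5 (r,user):
  L0 @0x1B[27] → 0x1F007  P=1,RW=1,US=1,PS=0
  L1 @0x1F[25] → 0x23007  P=1,RW=1,US=1,PS=0
  L2 @0x23[9] → 0x24007  P=1,RW=1,US=1,PS=0
  ⇒ phys 0x24FD5  [3 reads]
#1 VA=0x48161D8C1 (r,kernel):
  L0 @0x1B[18] → 0x28007  P=1,RW=1,US=1,PS=0
  L1 @0x28[11] → 0x2A007  P=1,RW=1,US=1,PS=0
  L2 @0x2A[29] → 0x2E007  P=1,RW=1,US=1,PS=0
  ⇒ phys 0x2E8C1  [3 reads]

Access #1 PA: 0x2E8C1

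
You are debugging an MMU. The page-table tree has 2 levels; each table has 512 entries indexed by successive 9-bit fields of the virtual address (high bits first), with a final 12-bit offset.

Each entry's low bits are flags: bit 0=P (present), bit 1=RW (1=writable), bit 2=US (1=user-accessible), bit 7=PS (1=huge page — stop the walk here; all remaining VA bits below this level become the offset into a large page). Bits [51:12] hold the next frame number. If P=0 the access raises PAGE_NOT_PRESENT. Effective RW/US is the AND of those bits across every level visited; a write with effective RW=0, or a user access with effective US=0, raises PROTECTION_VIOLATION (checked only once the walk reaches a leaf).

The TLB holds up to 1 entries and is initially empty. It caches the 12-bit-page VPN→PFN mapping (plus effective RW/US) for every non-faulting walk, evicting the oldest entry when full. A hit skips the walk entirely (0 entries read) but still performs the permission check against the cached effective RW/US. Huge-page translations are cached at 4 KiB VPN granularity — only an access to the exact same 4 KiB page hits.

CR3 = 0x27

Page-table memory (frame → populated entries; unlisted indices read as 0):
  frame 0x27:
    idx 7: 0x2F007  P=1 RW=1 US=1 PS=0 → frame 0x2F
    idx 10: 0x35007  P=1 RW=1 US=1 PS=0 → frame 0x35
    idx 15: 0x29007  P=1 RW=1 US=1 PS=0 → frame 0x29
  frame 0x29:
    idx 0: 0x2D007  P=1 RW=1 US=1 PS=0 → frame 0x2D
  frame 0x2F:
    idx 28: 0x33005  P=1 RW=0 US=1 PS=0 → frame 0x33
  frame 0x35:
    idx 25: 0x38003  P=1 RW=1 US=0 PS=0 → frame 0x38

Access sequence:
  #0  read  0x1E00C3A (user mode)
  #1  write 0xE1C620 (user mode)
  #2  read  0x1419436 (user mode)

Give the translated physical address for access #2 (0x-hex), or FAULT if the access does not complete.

Walk each access:
#0 VA=0x1E00C3A (r,user):
  [0] read 0x27 idx=15: raw=0x29007 flags P=1 W=1 U=1 S=0
  [1] read 0x29 idx=0: raw=0x2D007 flags P=1 W=1 U=1 S=0
  ⇒ phys 0x2DC3A  [2 reads]
#1 VA=0xE1C620 (w,user):
  [0] read 0x27 idx=7: raw=0x2F007 flags P=1 W=1 U=1 S=0
  [1] read 0x2F idx=28: raw=0x33005 flags P=1 W=0 U=1 S=0
  ⇒ fault: PROTECTION_VIOLATION  — 2 lookups
#2 VA=0x1419436 (r,user):
  [0] read 0x27 idx=10: raw=0x35007 flags P=1 W=1 U=1 S=0
  [1] read 0x35 idx=25: raw=0x38003 flags P=1 W=1 U=0 S=0
  ⇒ fault: PROTECTION_VIOLATION  — 2 lookups

Access #2 PA: FAULT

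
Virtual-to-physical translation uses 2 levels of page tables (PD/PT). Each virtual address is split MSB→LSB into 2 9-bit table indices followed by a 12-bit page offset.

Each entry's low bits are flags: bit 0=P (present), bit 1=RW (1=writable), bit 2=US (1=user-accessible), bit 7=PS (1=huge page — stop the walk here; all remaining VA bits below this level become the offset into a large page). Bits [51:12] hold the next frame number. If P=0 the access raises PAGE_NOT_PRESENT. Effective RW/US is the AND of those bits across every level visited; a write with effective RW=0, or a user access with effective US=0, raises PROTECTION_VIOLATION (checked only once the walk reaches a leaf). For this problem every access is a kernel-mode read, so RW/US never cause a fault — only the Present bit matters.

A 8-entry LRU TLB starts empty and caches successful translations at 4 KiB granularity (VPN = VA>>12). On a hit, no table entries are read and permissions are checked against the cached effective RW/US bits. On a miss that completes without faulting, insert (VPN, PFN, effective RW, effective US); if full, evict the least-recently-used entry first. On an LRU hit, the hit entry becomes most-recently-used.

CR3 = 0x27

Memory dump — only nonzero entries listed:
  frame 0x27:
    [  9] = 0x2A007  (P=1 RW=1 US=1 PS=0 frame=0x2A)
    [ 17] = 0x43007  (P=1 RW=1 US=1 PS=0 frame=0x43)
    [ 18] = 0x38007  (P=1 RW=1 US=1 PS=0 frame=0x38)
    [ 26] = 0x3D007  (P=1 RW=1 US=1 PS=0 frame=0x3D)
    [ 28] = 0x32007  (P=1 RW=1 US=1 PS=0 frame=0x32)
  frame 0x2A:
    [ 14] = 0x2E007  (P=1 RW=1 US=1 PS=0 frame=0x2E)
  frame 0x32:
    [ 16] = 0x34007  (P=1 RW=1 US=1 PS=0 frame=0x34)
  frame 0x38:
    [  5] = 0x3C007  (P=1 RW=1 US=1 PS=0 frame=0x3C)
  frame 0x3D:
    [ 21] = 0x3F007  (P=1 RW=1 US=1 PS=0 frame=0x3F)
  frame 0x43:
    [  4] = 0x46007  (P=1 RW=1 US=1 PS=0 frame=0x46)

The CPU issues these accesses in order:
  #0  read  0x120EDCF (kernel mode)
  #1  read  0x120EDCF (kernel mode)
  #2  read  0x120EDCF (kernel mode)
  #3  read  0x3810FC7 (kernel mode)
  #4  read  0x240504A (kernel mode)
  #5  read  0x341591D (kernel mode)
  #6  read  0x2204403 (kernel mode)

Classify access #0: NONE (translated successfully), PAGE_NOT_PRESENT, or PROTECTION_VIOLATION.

Trace:
#0 VA=0x120EDCF (r,kernel):
  lvl0: tbl 0x27, slot 9 ⇒ 0x2A007 (P1/RW1/US1/PS0)
  lvl1: tbl 0x2A, slot 14 ⇒ 0x2E007 (P1/RW1/US1/PS0)
  → PA=0x2EDCF  (2 entries read)
#1 VA=0x120EDCF (r,kernel):
  TLB hit vpn=0x120E → PA=0x2EDCF
#2 VA=0x120EDCF (r,kernel):
  TLB hit vpn=0x120E → PA=0x2EDCF
#3 VA=0x3810FC7 (r,kernel):
  lvl0: tbl 0x27, slot 28 ⇒ 0x32007 (P1/RW1/US1/PS0)
  lvl1: tbl 0x32, slot 16 ⇒ 0x34007 (P1/RW1/US1/PS0)
  → PA=0x34FC7  (2 entries read)
#4 VA=0x240504A (r,kernel):
  lvl0: tbl 0x27, slot 18 ⇒ 0x38007 (P1/RW1/US1/PS0)
  lvl1: tbl 0x38, slot 5 ⇒ 0x3C007 (P1/RW1/US1/PS0)
  → PA=0x3C04A  (2 entries read)
#5 VA=0x341591D (r,kernel):
  lvl0: tbl 0x27, slot 26 ⇒ 0x3D007 (P1/RW1/US1/PS0)
  lvl1: tbl 0x3D, slot 21 ⇒ 0x3F007 (P1/RW1/US1/PS0)
  → PA=0x3F91D  (2 entries read)
#6 VA=0x2204403 (r,kernel):
  lvl0: tbl 0x27, slot 17 ⇒ 0x43007 (P1/RW1/US1/PS0)
  lvl1: tbl 0x43, slot 4 ⇒ 0x46007 (P1/RW1/US1/PS0)
  → PA=0x46403  (2 entries read)

Access #0 fault: NONE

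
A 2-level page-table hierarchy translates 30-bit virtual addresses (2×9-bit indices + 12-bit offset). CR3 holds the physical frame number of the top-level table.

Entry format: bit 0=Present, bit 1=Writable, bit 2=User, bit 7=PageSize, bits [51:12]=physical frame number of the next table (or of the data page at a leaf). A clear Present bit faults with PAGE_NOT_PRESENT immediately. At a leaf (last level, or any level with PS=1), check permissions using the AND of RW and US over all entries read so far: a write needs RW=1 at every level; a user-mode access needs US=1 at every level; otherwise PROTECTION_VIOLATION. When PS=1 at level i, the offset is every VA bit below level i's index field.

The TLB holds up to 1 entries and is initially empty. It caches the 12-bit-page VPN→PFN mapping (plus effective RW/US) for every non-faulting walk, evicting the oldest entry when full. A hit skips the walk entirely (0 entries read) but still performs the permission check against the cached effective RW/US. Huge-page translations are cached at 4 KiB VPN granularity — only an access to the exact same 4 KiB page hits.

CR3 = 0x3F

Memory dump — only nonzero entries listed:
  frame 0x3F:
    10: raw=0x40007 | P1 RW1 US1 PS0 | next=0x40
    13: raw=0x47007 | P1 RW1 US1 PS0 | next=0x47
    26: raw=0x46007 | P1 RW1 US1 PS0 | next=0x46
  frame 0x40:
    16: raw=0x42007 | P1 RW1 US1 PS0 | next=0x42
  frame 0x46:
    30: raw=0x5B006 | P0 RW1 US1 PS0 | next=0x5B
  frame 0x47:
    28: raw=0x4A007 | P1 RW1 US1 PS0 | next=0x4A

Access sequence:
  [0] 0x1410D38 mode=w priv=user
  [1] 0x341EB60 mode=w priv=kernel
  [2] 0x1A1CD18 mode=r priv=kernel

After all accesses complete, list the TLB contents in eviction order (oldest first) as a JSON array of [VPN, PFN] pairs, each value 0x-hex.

Walk each access:
#0 VA=0x1410D38 (w,user):
  L0 @0x3F[10] → 0x40007  P=1,RW=1,US=1,PS=0
  L1 @0x40[16] → 0x42007  P=1,RW=1,US=1,PS=0
  ⇒ phys 0x42D38  [2 reads]
#1 VA=0x341EB60 (w,kernel):
  L0 @0x3F[26] → 0x46007  P=1,RW=1,US=1,PS=0
  L1 @0x46[30] → 0x5B006  P=0,RW=1,US=1,PS=0
  ✗ PAGE_NOT_PRESENT  [2 reads]
#2 VA=0x1A1CD18 (r,kernel):
  L0 @0x3F[13] → 0x47007  P=1,RW=1,US=1,PS=0
  L1 @0x47[28] → 0x4A007  P=1,RW=1,US=1,PS=0
  ⇒ phys 0x4AD18  [2 reads]

TLB: [["0x1A1C", "0x4A"]]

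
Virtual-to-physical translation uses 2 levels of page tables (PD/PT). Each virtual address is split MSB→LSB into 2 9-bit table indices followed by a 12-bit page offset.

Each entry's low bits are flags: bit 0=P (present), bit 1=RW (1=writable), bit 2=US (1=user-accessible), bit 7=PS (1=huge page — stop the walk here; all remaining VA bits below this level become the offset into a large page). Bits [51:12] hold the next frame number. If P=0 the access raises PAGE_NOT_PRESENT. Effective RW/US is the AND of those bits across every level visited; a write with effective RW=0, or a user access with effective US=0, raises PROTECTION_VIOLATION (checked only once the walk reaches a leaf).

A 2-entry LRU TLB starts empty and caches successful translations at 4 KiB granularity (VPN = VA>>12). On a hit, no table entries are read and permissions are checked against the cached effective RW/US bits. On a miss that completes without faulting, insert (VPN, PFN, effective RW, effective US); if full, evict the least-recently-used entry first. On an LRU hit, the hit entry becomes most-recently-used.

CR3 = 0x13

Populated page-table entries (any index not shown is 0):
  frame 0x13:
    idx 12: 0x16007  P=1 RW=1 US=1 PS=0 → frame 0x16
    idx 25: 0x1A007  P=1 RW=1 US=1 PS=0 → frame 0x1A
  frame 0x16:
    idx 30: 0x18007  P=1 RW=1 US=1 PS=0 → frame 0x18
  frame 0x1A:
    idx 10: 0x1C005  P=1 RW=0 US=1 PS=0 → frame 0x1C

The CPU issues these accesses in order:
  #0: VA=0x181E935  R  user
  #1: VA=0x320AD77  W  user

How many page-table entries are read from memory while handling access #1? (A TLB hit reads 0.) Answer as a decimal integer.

Trace:
#0 VA=0x181E935 (r,user):
  lvl0: tbl 0x13, slot 12 ⇒ 0x16007 (P1/RW1/US1/PS0)
  lvl1: tbl 0x16, slot 30 ⇒ 0x18007 (P1/RW1/US1/PS0)
  ⇒ phys 0x18935  [2 reads]
#1 VA=0x320AD77 (w,user):
  lvl0: tbl 0x13, slot 25 ⇒ 0x1A007 (P1/RW1/US1/PS0)
  lvl1: tbl 0x1A, slot 10 ⇒ 0x1C005 (P1/RW0/US1/PS0)
  → PROTECTION_VIOLATION  (2 entries read)

Entries read for #1: 2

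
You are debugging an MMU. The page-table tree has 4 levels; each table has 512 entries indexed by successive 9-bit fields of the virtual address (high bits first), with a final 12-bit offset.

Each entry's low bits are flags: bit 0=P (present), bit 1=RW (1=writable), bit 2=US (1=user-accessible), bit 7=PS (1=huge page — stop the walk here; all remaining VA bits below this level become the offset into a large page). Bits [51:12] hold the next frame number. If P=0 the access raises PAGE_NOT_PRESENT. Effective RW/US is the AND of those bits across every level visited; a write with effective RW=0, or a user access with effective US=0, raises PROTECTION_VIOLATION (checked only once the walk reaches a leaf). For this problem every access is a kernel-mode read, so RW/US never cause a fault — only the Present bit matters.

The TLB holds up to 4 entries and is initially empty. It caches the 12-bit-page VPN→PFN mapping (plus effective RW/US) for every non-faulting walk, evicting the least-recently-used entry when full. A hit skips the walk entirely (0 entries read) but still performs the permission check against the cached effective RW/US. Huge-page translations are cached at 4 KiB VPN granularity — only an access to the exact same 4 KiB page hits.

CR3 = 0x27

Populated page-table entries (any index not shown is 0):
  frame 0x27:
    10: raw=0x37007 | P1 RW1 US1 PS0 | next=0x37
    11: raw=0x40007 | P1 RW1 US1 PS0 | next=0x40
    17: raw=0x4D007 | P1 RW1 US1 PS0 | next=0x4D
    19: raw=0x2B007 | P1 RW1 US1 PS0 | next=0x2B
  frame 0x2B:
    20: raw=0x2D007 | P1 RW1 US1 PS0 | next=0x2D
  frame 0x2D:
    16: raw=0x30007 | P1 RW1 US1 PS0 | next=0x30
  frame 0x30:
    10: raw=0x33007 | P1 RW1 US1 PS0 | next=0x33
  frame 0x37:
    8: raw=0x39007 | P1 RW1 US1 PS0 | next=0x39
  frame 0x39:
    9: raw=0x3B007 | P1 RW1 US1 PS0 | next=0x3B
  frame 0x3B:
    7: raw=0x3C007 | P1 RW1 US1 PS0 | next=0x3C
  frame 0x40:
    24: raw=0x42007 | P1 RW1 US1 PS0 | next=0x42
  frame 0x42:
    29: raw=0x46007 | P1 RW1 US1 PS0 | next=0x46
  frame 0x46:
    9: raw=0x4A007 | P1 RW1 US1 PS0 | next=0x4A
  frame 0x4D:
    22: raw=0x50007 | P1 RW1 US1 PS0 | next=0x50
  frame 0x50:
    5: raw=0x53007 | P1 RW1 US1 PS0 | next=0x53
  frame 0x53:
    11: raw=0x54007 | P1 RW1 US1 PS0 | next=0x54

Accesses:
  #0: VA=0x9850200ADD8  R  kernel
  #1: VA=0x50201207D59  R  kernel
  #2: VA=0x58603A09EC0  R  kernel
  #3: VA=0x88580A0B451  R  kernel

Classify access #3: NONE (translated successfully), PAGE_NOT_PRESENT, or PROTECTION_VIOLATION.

Trace:
#0 VA=0x9850200ADD8 (r,kernel):
  L0: frame=0x27 idx=19 entry=0x2B007 [P=1 RW=1 US=1 PS=0]
  L1: frame=0x2B idx=20 entry=0x2D007 [P=1 RW=1 US=1 PS=0]
  L2: frame=0x2D idx=16 entry=0x30007 [P=1 RW=1 US=1 PS=0]
  L3: frame=0x30 idx=10 entry=0x33007 [P=1 RW=1 US=1 PS=0]
  ✓ 0x33DD8  — 4 lookups
#1 VA=0x50201207D59 (r,kernel):
  L0: frame=0x27 idx=10 entry=0x37007 [P=1 RW=1 US=1 PS=0]
  L1: frame=0x37 idx=8 entry=0x39007 [P=1 RW=1 US=1 PS=0]
  L2: frame=0x39 idx=9 entry=0x3B007 [P=1 RW=1 US=1 PS=0]
  L3: frame=0x3B idx=7 entry=0x3C007 [P=1 RW=1 US=1 PS=0]
  ✓ 0x3CD59  — 4 lookups
#2 VA=0x58603A09EC0 (r,kernel):
  L0: frame=0x27 idx=11 entry=0x40007 [P=1 RW=1 US=1 PS=0]
  L1: frame=0x40 idx=24 entry=0x42007 [P=1 RW=1 US=1 PS=0]
  L2: frame=0x42 idx=29 entry=0x46007 [P=1 RW=1 US=1 PS=0]
  L3: frame=0x46 idx=9 entry=0x4A007 [P=1 RW=1 US=1 PS=0]
  ✓ 0x4AEC0  — 4 lookups
#3 VA=0x88580A0B451 (r,kernel):
  L0: frame=0x27 idx=17 entry=0x4D007 [P=1 RW=1 US=1 PS=0]
  L1: frame=0x4D idx=22 entry=0x50007 [P=1 RW=1 US=1 PS=0]
  L2: frame=0x50 idx=5 entry=0x53007 [P=1 RW=1 US=1 PS=0]
  L3: frame=0x53 idx=11 entry=0x54007 [P=1 RW=1 US=1 PS=0]
  ✓ 0x54451  — 4 lookups

Access #3 fault: NONE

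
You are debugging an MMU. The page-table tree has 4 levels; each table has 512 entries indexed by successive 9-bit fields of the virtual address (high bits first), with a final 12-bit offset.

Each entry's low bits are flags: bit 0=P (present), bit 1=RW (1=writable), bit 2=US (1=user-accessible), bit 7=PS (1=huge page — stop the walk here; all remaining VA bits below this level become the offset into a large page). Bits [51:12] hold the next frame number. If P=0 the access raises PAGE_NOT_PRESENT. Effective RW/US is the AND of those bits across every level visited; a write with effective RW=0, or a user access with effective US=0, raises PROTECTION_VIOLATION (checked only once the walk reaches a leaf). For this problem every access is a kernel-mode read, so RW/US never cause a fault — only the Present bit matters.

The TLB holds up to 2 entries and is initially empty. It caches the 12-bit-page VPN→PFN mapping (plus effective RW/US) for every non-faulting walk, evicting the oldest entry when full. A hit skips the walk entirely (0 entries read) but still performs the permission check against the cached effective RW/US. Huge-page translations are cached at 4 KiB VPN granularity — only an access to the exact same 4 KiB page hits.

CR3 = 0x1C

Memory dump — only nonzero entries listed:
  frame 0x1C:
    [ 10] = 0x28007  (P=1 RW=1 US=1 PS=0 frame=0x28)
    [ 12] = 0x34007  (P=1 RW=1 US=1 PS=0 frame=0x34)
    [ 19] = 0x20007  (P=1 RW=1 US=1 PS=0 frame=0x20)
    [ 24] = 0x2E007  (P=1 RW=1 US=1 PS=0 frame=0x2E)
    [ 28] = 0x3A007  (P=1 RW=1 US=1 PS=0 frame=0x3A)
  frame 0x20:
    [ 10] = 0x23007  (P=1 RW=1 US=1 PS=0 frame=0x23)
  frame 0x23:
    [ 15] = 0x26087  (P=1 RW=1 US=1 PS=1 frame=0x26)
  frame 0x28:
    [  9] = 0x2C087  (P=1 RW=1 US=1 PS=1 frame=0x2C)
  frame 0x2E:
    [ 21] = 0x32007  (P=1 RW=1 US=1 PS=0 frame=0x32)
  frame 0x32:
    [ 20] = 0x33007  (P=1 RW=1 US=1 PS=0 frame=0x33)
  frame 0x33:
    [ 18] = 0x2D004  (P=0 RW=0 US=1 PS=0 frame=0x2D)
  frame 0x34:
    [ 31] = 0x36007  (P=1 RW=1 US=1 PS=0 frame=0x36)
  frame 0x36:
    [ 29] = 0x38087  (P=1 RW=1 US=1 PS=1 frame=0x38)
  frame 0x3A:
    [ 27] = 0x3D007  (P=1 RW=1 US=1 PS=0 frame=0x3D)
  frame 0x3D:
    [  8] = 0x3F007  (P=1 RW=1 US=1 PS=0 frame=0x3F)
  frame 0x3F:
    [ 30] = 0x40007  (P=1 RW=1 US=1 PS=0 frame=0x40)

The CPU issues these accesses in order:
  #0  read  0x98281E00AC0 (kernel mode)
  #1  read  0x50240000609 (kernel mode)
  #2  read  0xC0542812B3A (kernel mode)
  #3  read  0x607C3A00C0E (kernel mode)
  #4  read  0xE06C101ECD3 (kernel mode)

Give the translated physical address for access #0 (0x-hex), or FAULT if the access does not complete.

Trace:
#0 VA=0x98281E00AC0 (r,kernel):
  lvl0: tbl 0x1C, slot 19 ⇒ 0x20007 (P1/RW1/US1/PS0)
  lvl1: tbl 0x20, slot 10 ⇒ 0x23007 (P1/RW1/US1/PS0)
  lvl2: tbl 0x23, slot 15 ⇒ 0x26087 (P1/RW1/US1/PS1)
  → PA=0x26AC0 (huge @L2)  (3 entries read)
#1 VA=0x50240000609 (r,kernel):
  lvl0: tbl 0x1C, slot 10 ⇒ 0x28007 (P1/RW1/US1/PS0)
  lvl1: tbl 0x28, slot 9 ⇒ 0x2C087 (P1/RW1/US1/PS1)
  → PA=0x2C609 (huge @L1)  (2 entries read)
#2 VA=0xC0542812B3A (r,kernel):
  lvl0: tbl 0x1C, slot 24 ⇒ 0x2E007 (P1/RW1/US1/PS0)
  lvl1: tbl 0x2E, slot 21 ⇒ 0x32007 (P1/RW1/US1/PS0)
  lvl2: tbl 0x32, slot 20 ⇒ 0x33007 (P1/RW1/US1/PS0)
  lvl3: tbl 0x33, slot 18 ⇒ 0x2D004 (P0/RW0/US1/PS0)
  → PAGE_NOT_PRESENT  (4 entries read)
#3 VA=0x607C3A00C0E (r,kernel):
  lvl0: tbl 0x1C, slot 12 ⇒ 0x34007 (P1/RW1/US1/PS0)
  lvl1: tbl 0x34, slot 31 ⇒ 0x36007 (P1/RW1/US1/PS0)
  lvl2: tbl 0x36, slot 29 ⇒ 0x38087 (P1/RW1/US1/PS1)
  → PA=0x38C0E (huge @L2)  (3 entries read)
#4 VA=0xE06C101ECD3 (r,kernel):
  lvl0: tbl 0x1C, slot 28 ⇒ 0x3A007 (P1/RW1/US1/PS0)
  lvl1: tbl 0x3A, slot 27 ⇒ 0x3D007 (P1/RW1/US1/PS0)
  lvl2: tbl 0x3D, slot 8 ⇒ 0x3F007 (P1/RW1/US1/PS0)
  lvl3: tbl 0x3F, slot 30 ⇒ 0x40007 (P1/RW1/US1/PS0)
  → PA=0x40CD3  (4 entries read)

Access #0 PA: 0x26AC0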